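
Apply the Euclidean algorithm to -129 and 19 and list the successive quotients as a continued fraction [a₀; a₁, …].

-129 ÷ 19 → quotient -7, remainder 4
19 ÷ 4 → quotient 4, remainder 3
4 ÷ 3 → quotient 1, remainder 1
3 ÷ 1 → quotient 3, remainder 0

[-7; 4, 1, 3]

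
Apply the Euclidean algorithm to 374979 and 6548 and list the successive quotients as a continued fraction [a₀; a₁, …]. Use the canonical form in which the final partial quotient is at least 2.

374979 = 57·6548 + 1743, so a_0 = 57
6548 = 3·1743 + 1319, so a_1 = 3
1743 = 1·1319 + 424, so a_2 = 1
1319 = 3·424 + 47, so a_3 = 3
424 = 9·47 + 1, so a_4 = 9
47 = 47·1 + 0, so a_5 = 47

[57; 3, 1, 3, 9, 47]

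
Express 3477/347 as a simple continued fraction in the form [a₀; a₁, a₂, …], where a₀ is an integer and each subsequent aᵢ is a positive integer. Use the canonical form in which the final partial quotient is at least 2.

⌊3477/347⌋ = 10, remainder 7
⌊347/7⌋ = 49, remainder 4
⌊7/4⌋ = 1, remainder 3
⌊4/3⌋ = 1, remainder 1
⌊3/1⌋ = 3, remainder 0

[10; 49, 1, 1, 3]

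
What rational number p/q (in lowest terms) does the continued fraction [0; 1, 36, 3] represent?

109/112

a_0 = 0: 0/1
a_1 = 1: 1/1
a_2 = 36: 36/37
a_3 = 3: 109/112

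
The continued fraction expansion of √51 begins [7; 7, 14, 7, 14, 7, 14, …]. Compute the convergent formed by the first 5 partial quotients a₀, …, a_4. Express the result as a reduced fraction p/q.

a_0 = 7: 7/1
a_1 = 7: 50/7
a_2 = 14: 707/99
a_3 = 7: 4999/700
a_4 = 14: 70693/9899

70693/9899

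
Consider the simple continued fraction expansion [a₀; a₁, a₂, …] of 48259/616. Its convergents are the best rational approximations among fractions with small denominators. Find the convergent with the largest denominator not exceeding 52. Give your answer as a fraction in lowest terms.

a_0 = 78: 78/1  (≤ bound)
a_1 = 2: 157/2  (≤ bound)
a_2 = 1: 235/3  (≤ bound)
a_3 = 11: 2742/35  (≤ bound)
a_4 = 2: 5719/73  (> 52, stop)

2742/35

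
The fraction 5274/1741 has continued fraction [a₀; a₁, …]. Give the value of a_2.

7

5274 = 3·1741 + 51, so a_0 = 3
1741 = 34·51 + 7, so a_1 = 34
51 = 7·7 + 2, so a_2 = 7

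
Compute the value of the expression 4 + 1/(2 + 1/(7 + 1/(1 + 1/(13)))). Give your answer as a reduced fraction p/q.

Starting at the tail and folding back:
Start with 13.
1 + 1/(13/1) = 1 + 1/13 = 14/13
7 + 1/(14/13) = 7 + 13/14 = 111/14
2 + 1/(111/14) = 2 + 14/111 = 236/111
4 + 1/(236/111) = 4 + 111/236 = 1055/236

1055/236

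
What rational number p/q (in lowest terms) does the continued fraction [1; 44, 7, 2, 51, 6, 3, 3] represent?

a_0 = 1: 1/1
a_1 = 44: 45/44
a_2 = 7: 316/309
a_3 = 2: 677/662
a_4 = 51: 34843/34071
a_5 = 6: 209735/205088
a_6 = 3: 664048/649335
a_7 = 3: 2201879/2153093

2201879/2153093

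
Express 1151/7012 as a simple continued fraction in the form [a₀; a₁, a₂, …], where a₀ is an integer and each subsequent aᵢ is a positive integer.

[0; 6, 10, 1, 6, 15]

Apply division with remainder until the remainder is 0:
1151 ÷ 7012 → quotient 0, remainder 1151
7012 ÷ 1151 → quotient 6, remainder 106
1151 ÷ 106 → quotient 10, remainder 91
106 ÷ 91 → quotient 1, remainder 15
91 ÷ 15 → quotient 6, remainder 1
15 ÷ 1 → quotient 15, remainder 0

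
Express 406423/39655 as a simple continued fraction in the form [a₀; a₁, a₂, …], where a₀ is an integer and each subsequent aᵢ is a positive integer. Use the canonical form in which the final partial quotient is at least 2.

406423 = 10·39655 + 9873, so a_0 = 10
39655 = 4·9873 + 163, so a_1 = 4
9873 = 60·163 + 93, so a_2 = 60
163 = 1·93 + 70, so a_3 = 1
93 = 1·70 + 23, so a_4 = 1
70 = 3·23 + 1, so a_5 = 3
23 = 23·1 + 0, so a_6 = 23

[10; 4, 60, 1, 1, 3, 23]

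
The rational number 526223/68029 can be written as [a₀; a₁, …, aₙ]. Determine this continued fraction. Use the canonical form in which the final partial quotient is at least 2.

Repeatedly divide and take the remainder:
⌊526223/68029⌋ = 7, remainder 50020
⌊68029/50020⌋ = 1, remainder 18009
⌊50020/18009⌋ = 2, remainder 14002
⌊18009/14002⌋ = 1, remainder 4007
⌊14002/4007⌋ = 3, remainder 1981
⌊4007/1981⌋ = 2, remainder 45
⌊1981/45⌋ = 44, remainder 1
⌊45/1⌋ = 45, remainder 0

[7; 1, 2, 1, 3, 2, 44, 45]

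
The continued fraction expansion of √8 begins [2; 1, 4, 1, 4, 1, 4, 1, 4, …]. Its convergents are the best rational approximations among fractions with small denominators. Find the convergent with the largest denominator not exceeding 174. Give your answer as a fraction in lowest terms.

a_0 = 2: 2/1  (≤ bound)
a_1 = 1: 3/1  (≤ bound)
a_2 = 4: 14/5  (≤ bound)
a_3 = 1: 17/6  (≤ bound)
a_4 = 4: 82/29  (≤ bound)
a_5 = 1: 99/35  (≤ bound)
a_6 = 4: 478/169  (≤ bound)
a_7 = 1: 577/204  (> 174, stop)

478/169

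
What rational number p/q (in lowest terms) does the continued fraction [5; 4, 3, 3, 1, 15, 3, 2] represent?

Use the convergent recurrence hₖ = aₖ·hₖ₋₁ + hₖ₋₂ (and likewise for the denominators kₖ):
a_0 = 5: 5/1
a_1 = 4: 21/4
a_2 = 3: 68/13
a_3 = 3: 225/43
a_4 = 1: 293/56
a_5 = 15: 4620/883
a_6 = 3: 14153/2705
a_7 = 2: 32926/6293

32926/6293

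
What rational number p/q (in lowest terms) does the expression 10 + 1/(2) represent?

21/2

Start with 2.
10 + 1/(2/1) = 10 + 1/2 = 21/2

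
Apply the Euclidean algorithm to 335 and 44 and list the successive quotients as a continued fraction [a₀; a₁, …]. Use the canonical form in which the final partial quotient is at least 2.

⌊335/44⌋ = 7, remainder 27
⌊44/27⌋ = 1, remainder 17
⌊27/17⌋ = 1, remainder 10
⌊17/10⌋ = 1, remainder 7
⌊10/7⌋ = 1, remainder 3
⌊7/3⌋ = 2, remainder 1
⌊3/1⌋ = 3, remainder 0

[7; 1, 1, 1, 1, 2, 3]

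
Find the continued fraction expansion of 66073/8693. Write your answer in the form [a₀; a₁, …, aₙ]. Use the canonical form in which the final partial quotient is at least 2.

⌊66073/8693⌋ = 7, remainder 5222
⌊8693/5222⌋ = 1, remainder 3471
⌊5222/3471⌋ = 1, remainder 1751
⌊3471/1751⌋ = 1, remainder 1720
⌊1751/1720⌋ = 1, remainder 31
⌊1720/31⌋ = 55, remainder 15
⌊31/15⌋ = 2, remainder 1
⌊15/1⌋ = 15, remainder 0

[7; 1, 1, 1, 1, 55, 2, 15]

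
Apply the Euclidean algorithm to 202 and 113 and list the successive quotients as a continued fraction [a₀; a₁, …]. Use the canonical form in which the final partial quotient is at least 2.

[1; 1, 3, 1, 2, 2, 3]

Repeatedly divide and take the remainder:
⌊202/113⌋ = 1, remainder 89
⌊113/89⌋ = 1, remainder 24
⌊89/24⌋ = 3, remainder 17
⌊24/17⌋ = 1, remainder 7
⌊17/7⌋ = 2, remainder 3
⌊7/3⌋ = 2, remainder 1
⌊3/1⌋ = 3, remainder 0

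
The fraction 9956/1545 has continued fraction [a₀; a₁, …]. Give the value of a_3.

1

Apply division with remainder until the remainder is 0:
9956 = 6·1545 + 686, so a_0 = 6
1545 = 2·686 + 173, so a_1 = 2
686 = 3·173 + 167, so a_2 = 3
173 = 1·167 + 6, so a_3 = 1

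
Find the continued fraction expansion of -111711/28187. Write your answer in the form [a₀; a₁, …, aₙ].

-111711 = -4·28187 + 1037, so a_0 = -4
28187 = 27·1037 + 188, so a_1 = 27
1037 = 5·188 + 97, so a_2 = 5
188 = 1·97 + 91, so a_3 = 1
97 = 1·91 + 6, so a_4 = 1
91 = 15·6 + 1, so a_5 = 15
6 = 6·1 + 0, so a_6 = 6

[-4; 27, 5, 1, 1, 15, 6]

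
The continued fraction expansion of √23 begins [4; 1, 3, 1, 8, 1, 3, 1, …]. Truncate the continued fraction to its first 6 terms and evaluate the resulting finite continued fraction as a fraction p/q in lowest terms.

235/49

Build up convergents one term at a time:
a_0 = 4: 4/1
a_1 = 1: 5/1
a_2 = 3: 19/4
a_3 = 1: 24/5
a_4 = 8: 211/44
a_5 = 1: 235/49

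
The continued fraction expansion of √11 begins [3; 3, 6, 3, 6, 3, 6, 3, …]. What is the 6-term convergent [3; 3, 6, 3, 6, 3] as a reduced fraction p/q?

Start with 3.
6 + 1/(3/1) = 6 + 1/3 = 19/3
3 + 1/(19/3) = 3 + 3/19 = 60/19
6 + 1/(60/19) = 6 + 19/60 = 379/60
3 + 1/(379/60) = 3 + 60/379 = 1197/379
3 + 1/(1197/379) = 3 + 379/1197 = 3970/1197

3970/1197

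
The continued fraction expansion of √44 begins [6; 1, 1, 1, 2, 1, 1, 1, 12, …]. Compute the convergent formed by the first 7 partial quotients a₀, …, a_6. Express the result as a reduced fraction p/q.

a_0 = 6: 6/1
a_1 = 1: 7/1
a_2 = 1: 13/2
a_3 = 1: 20/3
a_4 = 2: 53/8
a_5 = 1: 73/11
a_6 = 1: 126/19

126/19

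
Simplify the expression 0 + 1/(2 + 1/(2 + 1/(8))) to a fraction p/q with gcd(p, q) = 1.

17/42

Starting at the tail and folding back:
Start with 8.
2 + 1/(8/1) = 2 + 1/8 = 17/8
2 + 1/(17/8) = 2 + 8/17 = 42/17
0 + 1/(42/17) = 0 + 17/42 = 17/42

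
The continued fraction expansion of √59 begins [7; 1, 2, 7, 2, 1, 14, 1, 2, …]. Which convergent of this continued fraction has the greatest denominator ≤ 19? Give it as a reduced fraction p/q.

a_0 = 7: 7/1  (≤ bound)
a_1 = 1: 8/1  (≤ bound)
a_2 = 2: 23/3  (≤ bound)
a_3 = 7: 169/22  (> 19, stop)

23/3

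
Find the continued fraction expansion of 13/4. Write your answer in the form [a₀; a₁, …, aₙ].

[3; 4]

13 ÷ 4 → quotient 3, remainder 1
4 ÷ 1 → quotient 4, remainder 0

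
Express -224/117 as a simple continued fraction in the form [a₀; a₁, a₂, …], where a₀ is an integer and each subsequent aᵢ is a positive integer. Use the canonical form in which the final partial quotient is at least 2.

-224 ÷ 117 → quotient -2, remainder 10
117 ÷ 10 → quotient 11, remainder 7
10 ÷ 7 → quotient 1, remainder 3
7 ÷ 3 → quotient 2, remainder 1
3 ÷ 1 → quotient 3, remainder 0

[-2; 11, 1, 2, 3]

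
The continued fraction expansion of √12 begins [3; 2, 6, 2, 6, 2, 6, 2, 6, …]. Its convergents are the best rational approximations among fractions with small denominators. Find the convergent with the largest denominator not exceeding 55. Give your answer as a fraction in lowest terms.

97/28

a_0 = 3: 3/1  (≤ bound)
a_1 = 2: 7/2  (≤ bound)
a_2 = 6: 45/13  (≤ bound)
a_3 = 2: 97/28  (≤ bound)
a_4 = 6: 627/181  (> 55, stop)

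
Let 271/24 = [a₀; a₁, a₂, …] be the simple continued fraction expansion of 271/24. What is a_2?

2

Repeatedly divide and take the remainder:
⌊271/24⌋ = 11, remainder 7
⌊24/7⌋ = 3, remainder 3
⌊7/3⌋ = 2, remainder 1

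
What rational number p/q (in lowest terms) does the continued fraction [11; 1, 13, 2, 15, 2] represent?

11060/927

a_0 = 11: 11/1
a_1 = 1: 12/1
a_2 = 13: 167/14
a_3 = 2: 346/29
a_4 = 15: 5357/449
a_5 = 2: 11060/927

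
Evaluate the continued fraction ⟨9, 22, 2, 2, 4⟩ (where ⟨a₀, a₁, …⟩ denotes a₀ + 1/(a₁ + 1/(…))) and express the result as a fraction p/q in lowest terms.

4459/493

a_0 = 9: 9/1
a_1 = 22: 199/22
a_2 = 2: 407/45
a_3 = 2: 1013/112
a_4 = 4: 4459/493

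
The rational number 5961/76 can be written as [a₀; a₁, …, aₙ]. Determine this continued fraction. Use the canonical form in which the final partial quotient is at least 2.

Run the Euclidean algorithm, recording each quotient:
⌊5961/76⌋ = 78, remainder 33
⌊76/33⌋ = 2, remainder 10
⌊33/10⌋ = 3, remainder 3
⌊10/3⌋ = 3, remainder 1
⌊3/1⌋ = 3, remainder 0

[78; 2, 3, 3, 3]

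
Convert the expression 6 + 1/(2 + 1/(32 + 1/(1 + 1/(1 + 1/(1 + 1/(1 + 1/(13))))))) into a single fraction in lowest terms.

29229/4502

Start with 13.
1 + 1/(13/1) = 1 + 1/13 = 14/13
1 + 1/(14/13) = 1 + 13/14 = 27/14
1 + 1/(27/14) = 1 + 14/27 = 41/27
1 + 1/(41/27) = 1 + 27/41 = 68/41
32 + 1/(68/41) = 32 + 41/68 = 2217/68
2 + 1/(2217/68) = 2 + 68/2217 = 4502/2217
6 + 1/(4502/2217) = 6 + 2217/4502 = 29229/4502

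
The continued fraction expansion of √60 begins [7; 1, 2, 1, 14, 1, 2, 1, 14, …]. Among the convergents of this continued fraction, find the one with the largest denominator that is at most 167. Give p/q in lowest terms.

a_0 = 7: 7/1  (≤ bound)
a_1 = 1: 8/1  (≤ bound)
a_2 = 2: 23/3  (≤ bound)
a_3 = 1: 31/4  (≤ bound)
a_4 = 14: 457/59  (≤ bound)
a_5 = 1: 488/63  (≤ bound)
a_6 = 2: 1433/185  (> 167, stop)

488/63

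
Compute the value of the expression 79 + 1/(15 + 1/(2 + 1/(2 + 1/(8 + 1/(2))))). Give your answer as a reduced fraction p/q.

108398/1371

Start with 2.
8 + 1/(2/1) = 8 + 1/2 = 17/2
2 + 1/(17/2) = 2 + 2/17 = 36/17
2 + 1/(36/17) = 2 + 17/36 = 89/36
15 + 1/(89/36) = 15 + 36/89 = 1371/89
79 + 1/(1371/89) = 79 + 89/1371 = 108398/1371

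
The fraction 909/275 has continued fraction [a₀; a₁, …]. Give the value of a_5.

909 = 3·275 + 84, so a_0 = 3
275 = 3·84 + 23, so a_1 = 3
84 = 3·23 + 15, so a_2 = 3
23 = 1·15 + 8, so a_3 = 1
15 = 1·8 + 7, so a_4 = 1
8 = 1·7 + 1, so a_5 = 1

1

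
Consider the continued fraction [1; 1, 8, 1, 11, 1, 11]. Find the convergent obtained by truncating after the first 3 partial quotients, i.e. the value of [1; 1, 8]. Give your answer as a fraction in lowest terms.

Start with 8.
1 + 1/(8/1) = 1 + 1/8 = 9/8
1 + 1/(9/8) = 1 + 8/9 = 17/9

17/9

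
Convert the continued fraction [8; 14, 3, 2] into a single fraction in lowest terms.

Starting at the tail and folding back:
Start with 2.
3 + 1/(2/1) = 3 + 1/2 = 7/2
14 + 1/(7/2) = 14 + 2/7 = 100/7
8 + 1/(100/7) = 8 + 7/100 = 807/100

807/100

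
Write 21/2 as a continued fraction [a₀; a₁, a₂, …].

[10; 2]

Run the Euclidean algorithm, recording each quotient:
21 ÷ 2 → quotient 10, remainder 1
2 ÷ 1 → quotient 2, remainder 0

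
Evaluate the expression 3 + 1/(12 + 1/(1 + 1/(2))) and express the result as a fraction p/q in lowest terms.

a_0 = 3: 3/1
a_1 = 12: 37/12
a_2 = 1: 40/13
a_3 = 2: 117/38

117/38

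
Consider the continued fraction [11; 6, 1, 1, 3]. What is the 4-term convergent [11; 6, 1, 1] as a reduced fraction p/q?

Compute successive convergents:
a_0 = 11: 11/1
a_1 = 6: 67/6
a_2 = 1: 78/7
a_3 = 1: 145/13

145/13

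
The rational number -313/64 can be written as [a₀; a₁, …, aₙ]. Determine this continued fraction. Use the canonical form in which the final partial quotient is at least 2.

[-5; 9, 7]

Repeatedly divide and take the remainder:
-313 ÷ 64 → quotient -5, remainder 7
64 ÷ 7 → quotient 9, remainder 1
7 ÷ 1 → quotient 7, remainder 0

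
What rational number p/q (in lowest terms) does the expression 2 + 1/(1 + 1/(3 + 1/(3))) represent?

36/13

Work from the innermost term outward:
Start with 3.
3 + 1/(3/1) = 3 + 1/3 = 10/3
1 + 1/(10/3) = 1 + 3/10 = 13/10
2 + 1/(13/10) = 2 + 10/13 = 36/13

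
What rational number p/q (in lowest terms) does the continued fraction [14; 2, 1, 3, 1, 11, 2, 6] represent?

Build up convergents one term at a time:
a_0 = 14: 14/1
a_1 = 2: 29/2
a_2 = 1: 43/3
a_3 = 3: 158/11
a_4 = 1: 201/14
a_5 = 11: 2369/165
a_6 = 2: 4939/344
a_7 = 6: 32003/2229

32003/2229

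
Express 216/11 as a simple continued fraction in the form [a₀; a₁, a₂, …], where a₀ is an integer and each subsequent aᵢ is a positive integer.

216 ÷ 11 → quotient 19, remainder 7
11 ÷ 7 → quotient 1, remainder 4
7 ÷ 4 → quotient 1, remainder 3
4 ÷ 3 → quotient 1, remainder 1
3 ÷ 1 → quotient 3, remainder 0

[19; 1, 1, 1, 3]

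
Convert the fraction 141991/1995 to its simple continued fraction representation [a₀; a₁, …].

Run the Euclidean algorithm, recording each quotient:
141991 ÷ 1995 → quotient 71, remainder 346
1995 ÷ 346 → quotient 5, remainder 265
346 ÷ 265 → quotient 1, remainder 81
265 ÷ 81 → quotient 3, remainder 22
81 ÷ 22 → quotient 3, remainder 15
22 ÷ 15 → quotient 1, remainder 7
15 ÷ 7 → quotient 2, remainder 1
7 ÷ 1 → quotient 7, remainder 0

[71; 5, 1, 3, 3, 1, 2, 7]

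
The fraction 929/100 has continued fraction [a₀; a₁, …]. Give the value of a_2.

2

Apply division with remainder until the remainder is 0:
⌊929/100⌋ = 9, remainder 29
⌊100/29⌋ = 3, remainder 13
⌊29/13⌋ = 2, remainder 3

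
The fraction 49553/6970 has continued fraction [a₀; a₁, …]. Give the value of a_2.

7

Apply division with remainder until the remainder is 0:
⌊49553/6970⌋ = 7, remainder 763
⌊6970/763⌋ = 9, remainder 103
⌊763/103⌋ = 7, remainder 42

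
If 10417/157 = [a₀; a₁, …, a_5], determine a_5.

7

⌊10417/157⌋ = 66, remainder 55
⌊157/55⌋ = 2, remainder 47
⌊55/47⌋ = 1, remainder 8
⌊47/8⌋ = 5, remainder 7
⌊8/7⌋ = 1, remainder 1
⌊7/1⌋ = 7, remainder 0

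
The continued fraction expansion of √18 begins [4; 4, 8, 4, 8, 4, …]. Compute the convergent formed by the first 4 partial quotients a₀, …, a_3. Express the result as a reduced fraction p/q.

577/136

Starting at the tail and folding back:
Start with 4.
8 + 1/(4/1) = 8 + 1/4 = 33/4
4 + 1/(33/4) = 4 + 4/33 = 136/33
4 + 1/(136/33) = 4 + 33/136 = 577/136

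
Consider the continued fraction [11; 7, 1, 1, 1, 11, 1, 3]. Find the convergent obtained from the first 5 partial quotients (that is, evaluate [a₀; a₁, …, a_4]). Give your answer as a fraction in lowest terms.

a_0 = 11: 11/1
a_1 = 7: 78/7
a_2 = 1: 89/8
a_3 = 1: 167/15
a_4 = 1: 256/23

256/23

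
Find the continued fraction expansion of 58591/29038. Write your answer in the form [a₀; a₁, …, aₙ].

Apply division with remainder until the remainder is 0:
58591 = 2·29038 + 515, so a_0 = 2
29038 = 56·515 + 198, so a_1 = 56
515 = 2·198 + 119, so a_2 = 2
198 = 1·119 + 79, so a_3 = 1
119 = 1·79 + 40, so a_4 = 1
79 = 1·40 + 39, so a_5 = 1
40 = 1·39 + 1, so a_6 = 1
39 = 39·1 + 0, so a_7 = 39

[2; 56, 2, 1, 1, 1, 1, 39]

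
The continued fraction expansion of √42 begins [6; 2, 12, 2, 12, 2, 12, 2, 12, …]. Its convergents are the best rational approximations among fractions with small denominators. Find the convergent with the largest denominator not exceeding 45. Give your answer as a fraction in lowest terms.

a_0 = 6: 6/1  (≤ bound)
a_1 = 2: 13/2  (≤ bound)
a_2 = 12: 162/25  (≤ bound)
a_3 = 2: 337/52  (> 45, stop)

162/25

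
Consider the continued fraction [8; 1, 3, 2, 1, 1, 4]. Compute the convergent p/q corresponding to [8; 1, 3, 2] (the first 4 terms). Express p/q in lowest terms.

Build up convergents one term at a time:
a_0 = 8: 8/1
a_1 = 1: 9/1
a_2 = 3: 35/4
a_3 = 2: 79/9

79/9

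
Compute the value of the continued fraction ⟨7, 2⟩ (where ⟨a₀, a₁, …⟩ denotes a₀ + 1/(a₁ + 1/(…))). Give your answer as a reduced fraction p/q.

15/2

Use the convergent recurrence hₖ = aₖ·hₖ₋₁ + hₖ₋₂ (and likewise for the denominators kₖ):
a_0 = 7: 7/1
a_1 = 2: 15/2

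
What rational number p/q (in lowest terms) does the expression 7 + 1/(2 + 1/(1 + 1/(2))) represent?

Compute successive convergents:
a_0 = 7: 7/1
a_1 = 2: 15/2
a_2 = 1: 22/3
a_3 = 2: 59/8

59/8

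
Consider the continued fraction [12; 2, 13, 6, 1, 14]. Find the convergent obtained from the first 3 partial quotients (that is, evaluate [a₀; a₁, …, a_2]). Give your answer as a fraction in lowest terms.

a_0 = 12: 12/1
a_1 = 2: 25/2
a_2 = 13: 337/27

337/27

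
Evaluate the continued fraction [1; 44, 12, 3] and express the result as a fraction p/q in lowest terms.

Start with 3.
12 + 1/(3/1) = 12 + 1/3 = 37/3
44 + 1/(37/3) = 44 + 3/37 = 1631/37
1 + 1/(1631/37) = 1 + 37/1631 = 1668/1631

1668/1631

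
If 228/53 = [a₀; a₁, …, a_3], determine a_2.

3

228 = 4·53 + 16, so a_0 = 4
53 = 3·16 + 5, so a_1 = 3
16 = 3·5 + 1, so a_2 = 3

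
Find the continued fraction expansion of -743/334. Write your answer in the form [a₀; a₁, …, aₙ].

[-3; 1, 3, 2, 4, 1, 6]

Apply division with remainder until the remainder is 0:
-743 = -3·334 + 259, so a_0 = -3
334 = 1·259 + 75, so a_1 = 1
259 = 3·75 + 34, so a_2 = 3
75 = 2·34 + 7, so a_3 = 2
34 = 4·7 + 6, so a_4 = 4
7 = 1·6 + 1, so a_5 = 1
6 = 6·1 + 0, so a_6 = 6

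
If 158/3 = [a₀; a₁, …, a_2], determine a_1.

158 = 52·3 + 2, so a_0 = 52
3 = 1·2 + 1, so a_1 = 1

1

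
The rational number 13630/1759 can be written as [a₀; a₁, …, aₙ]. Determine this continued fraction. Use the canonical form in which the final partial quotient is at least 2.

[7; 1, 2, 1, 48, 9]

13630 ÷ 1759 → quotient 7, remainder 1317
1759 ÷ 1317 → quotient 1, remainder 442
1317 ÷ 442 → quotient 2, remainder 433
442 ÷ 433 → quotient 1, remainder 9
433 ÷ 9 → quotient 48, remainder 1
9 ÷ 1 → quotient 9, remainder 0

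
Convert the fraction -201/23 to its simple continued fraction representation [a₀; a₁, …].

[-9; 3, 1, 5]

-201 ÷ 23 → quotient -9, remainder 6
23 ÷ 6 → quotient 3, remainder 5
6 ÷ 5 → quotient 1, remainder 1
5 ÷ 1 → quotient 5, remainder 0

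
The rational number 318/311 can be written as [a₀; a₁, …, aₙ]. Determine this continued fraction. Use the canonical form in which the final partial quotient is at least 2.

[1; 44, 2, 3]

⌊318/311⌋ = 1, remainder 7
⌊311/7⌋ = 44, remainder 3
⌊7/3⌋ = 2, remainder 1
⌊3/1⌋ = 3, remainder 0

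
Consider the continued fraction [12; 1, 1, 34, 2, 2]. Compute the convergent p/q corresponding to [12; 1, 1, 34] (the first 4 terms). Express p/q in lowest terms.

863/69

a_0 = 12: 12/1
a_1 = 1: 13/1
a_2 = 1: 25/2
a_3 = 34: 863/69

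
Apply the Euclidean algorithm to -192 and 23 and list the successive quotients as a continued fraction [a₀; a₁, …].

-192 = -9·23 + 15, so a_0 = -9
23 = 1·15 + 8, so a_1 = 1
15 = 1·8 + 7, so a_2 = 1
8 = 1·7 + 1, so a_3 = 1
7 = 7·1 + 0, so a_4 = 7

[-9; 1, 1, 1, 7]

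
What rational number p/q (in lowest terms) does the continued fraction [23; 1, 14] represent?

a_0 = 23: 23/1
a_1 = 1: 24/1
a_2 = 14: 359/15

359/15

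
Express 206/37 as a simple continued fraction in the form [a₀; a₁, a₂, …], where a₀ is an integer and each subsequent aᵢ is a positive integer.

Apply division with remainder until the remainder is 0:
206 ÷ 37 → quotient 5, remainder 21
37 ÷ 21 → quotient 1, remainder 16
21 ÷ 16 → quotient 1, remainder 5
16 ÷ 5 → quotient 3, remainder 1
5 ÷ 1 → quotient 5, remainder 0

[5; 1, 1, 3, 5]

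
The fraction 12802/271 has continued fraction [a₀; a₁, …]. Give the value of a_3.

Repeatedly divide and take the remainder:
12802 ÷ 271 → quotient 47, remainder 65
271 ÷ 65 → quotient 4, remainder 11
65 ÷ 11 → quotient 5, remainder 10
11 ÷ 10 → quotient 1, remainder 1

1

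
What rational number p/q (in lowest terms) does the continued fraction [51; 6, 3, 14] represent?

Build up convergents one term at a time:
a_0 = 51: 51/1
a_1 = 6: 307/6
a_2 = 3: 972/19
a_3 = 14: 13915/272

13915/272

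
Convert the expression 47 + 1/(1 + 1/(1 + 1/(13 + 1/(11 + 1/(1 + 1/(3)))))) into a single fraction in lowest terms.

60681/1277

Start with 3.
1 + 1/(3/1) = 1 + 1/3 = 4/3
11 + 1/(4/3) = 11 + 3/4 = 47/4
13 + 1/(47/4) = 13 + 4/47 = 615/47
1 + 1/(615/47) = 1 + 47/615 = 662/615
1 + 1/(662/615) = 1 + 615/662 = 1277/662
47 + 1/(1277/662) = 47 + 662/1277 = 60681/1277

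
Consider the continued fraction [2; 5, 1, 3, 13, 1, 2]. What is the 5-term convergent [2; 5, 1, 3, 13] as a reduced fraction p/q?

Start with 13.
3 + 1/(13/1) = 3 + 1/13 = 40/13
1 + 1/(40/13) = 1 + 13/40 = 53/40
5 + 1/(53/40) = 5 + 40/53 = 305/53
2 + 1/(305/53) = 2 + 53/305 = 663/305

663/305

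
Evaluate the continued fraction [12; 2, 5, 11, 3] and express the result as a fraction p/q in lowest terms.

4733/380

a_0 = 12: 12/1
a_1 = 2: 25/2
a_2 = 5: 137/11
a_3 = 11: 1532/123
a_4 = 3: 4733/380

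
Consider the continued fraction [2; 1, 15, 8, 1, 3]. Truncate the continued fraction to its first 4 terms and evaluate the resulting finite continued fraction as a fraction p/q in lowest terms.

Starting at the tail and folding back:
Start with 8.
15 + 1/(8/1) = 15 + 1/8 = 121/8
1 + 1/(121/8) = 1 + 8/121 = 129/121
2 + 1/(129/121) = 2 + 121/129 = 379/129

379/129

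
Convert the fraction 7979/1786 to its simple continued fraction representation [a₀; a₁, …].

[4; 2, 7, 5, 23]

7979 ÷ 1786 → quotient 4, remainder 835
1786 ÷ 835 → quotient 2, remainder 116
835 ÷ 116 → quotient 7, remainder 23
116 ÷ 23 → quotient 5, remainder 1
23 ÷ 1 → quotient 23, remainder 0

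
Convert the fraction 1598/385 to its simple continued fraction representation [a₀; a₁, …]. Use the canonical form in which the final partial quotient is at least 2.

⌊1598/385⌋ = 4, remainder 58
⌊385/58⌋ = 6, remainder 37
⌊58/37⌋ = 1, remainder 21
⌊37/21⌋ = 1, remainder 16
⌊21/16⌋ = 1, remainder 5
⌊16/5⌋ = 3, remainder 1
⌊5/1⌋ = 5, remainder 0

[4; 6, 1, 1, 1, 3, 5]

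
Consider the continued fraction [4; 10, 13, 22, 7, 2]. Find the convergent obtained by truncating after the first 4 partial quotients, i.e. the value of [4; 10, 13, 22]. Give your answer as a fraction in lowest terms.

Start with 22.
13 + 1/(22/1) = 13 + 1/22 = 287/22
10 + 1/(287/22) = 10 + 22/287 = 2892/287
4 + 1/(2892/287) = 4 + 287/2892 = 11855/2892

11855/2892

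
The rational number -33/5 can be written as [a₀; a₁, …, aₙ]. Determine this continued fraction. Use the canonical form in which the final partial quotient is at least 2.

-33 = -7·5 + 2, so a_0 = -7
5 = 2·2 + 1, so a_1 = 2
2 = 2·1 + 0, so a_2 = 2

[-7; 2, 2]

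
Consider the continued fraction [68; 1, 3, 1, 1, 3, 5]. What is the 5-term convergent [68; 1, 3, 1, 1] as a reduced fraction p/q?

619/9

Compute successive convergents:
a_0 = 68: 68/1
a_1 = 1: 69/1
a_2 = 3: 275/4
a_3 = 1: 344/5
a_4 = 1: 619/9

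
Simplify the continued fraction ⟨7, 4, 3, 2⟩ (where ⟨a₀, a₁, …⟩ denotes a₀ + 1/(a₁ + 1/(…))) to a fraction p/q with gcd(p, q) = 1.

217/30

a_0 = 7: 7/1
a_1 = 4: 29/4
a_2 = 3: 94/13
a_3 = 2: 217/30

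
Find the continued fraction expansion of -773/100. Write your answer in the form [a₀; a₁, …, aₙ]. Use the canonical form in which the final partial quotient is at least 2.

[-8; 3, 1, 2, 2, 1, 2]

-773 = -8·100 + 27, so a_0 = -8
100 = 3·27 + 19, so a_1 = 3
27 = 1·19 + 8, so a_2 = 1
19 = 2·8 + 3, so a_3 = 2
8 = 2·3 + 2, so a_4 = 2
3 = 1·2 + 1, so a_5 = 1
2 = 2·1 + 0, so a_6 = 2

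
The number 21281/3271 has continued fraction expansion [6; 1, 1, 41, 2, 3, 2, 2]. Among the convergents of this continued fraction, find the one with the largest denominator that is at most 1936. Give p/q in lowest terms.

8731/1342

a_0 = 6: 6/1  (≤ bound)
a_1 = 1: 7/1  (≤ bound)
a_2 = 1: 13/2  (≤ bound)
a_3 = 41: 540/83  (≤ bound)
a_4 = 2: 1093/168  (≤ bound)
a_5 = 3: 3819/587  (≤ bound)
a_6 = 2: 8731/1342  (≤ bound)
a_7 = 2: 21281/3271  (> 1936, stop)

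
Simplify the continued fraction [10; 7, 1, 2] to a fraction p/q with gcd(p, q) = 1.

233/23

a_0 = 10: 10/1
a_1 = 7: 71/7
a_2 = 1: 81/8
a_3 = 2: 233/23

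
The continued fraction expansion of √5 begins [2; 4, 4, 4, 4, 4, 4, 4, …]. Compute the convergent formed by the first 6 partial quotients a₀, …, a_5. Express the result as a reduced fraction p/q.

2889/1292

Start with 4.
4 + 1/(4/1) = 4 + 1/4 = 17/4
4 + 1/(17/4) = 4 + 4/17 = 72/17
4 + 1/(72/17) = 4 + 17/72 = 305/72
4 + 1/(305/72) = 4 + 72/305 = 1292/305
2 + 1/(1292/305) = 2 + 305/1292 = 2889/1292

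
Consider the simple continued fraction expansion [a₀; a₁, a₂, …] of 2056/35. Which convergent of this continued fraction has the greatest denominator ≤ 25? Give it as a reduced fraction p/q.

List convergents until the denominator exceeds the bound:
a_0 = 58: 58/1  (≤ bound)
a_1 = 1: 59/1  (≤ bound)
a_2 = 2: 176/3  (≤ bound)
a_3 = 1: 235/4  (≤ bound)
a_4 = 8: 2056/35  (> 25, stop)

235/4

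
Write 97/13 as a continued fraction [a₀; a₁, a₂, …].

[7; 2, 6]

97 = 7·13 + 6, so a_0 = 7
13 = 2·6 + 1, so a_1 = 2
6 = 6·1 + 0, so a_2 = 6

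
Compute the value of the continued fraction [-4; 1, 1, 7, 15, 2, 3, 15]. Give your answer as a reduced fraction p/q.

Start with 15.
3 + 1/(15/1) = 3 + 1/15 = 46/15
2 + 1/(46/15) = 2 + 15/46 = 107/46
15 + 1/(107/46) = 15 + 46/107 = 1651/107
7 + 1/(1651/107) = 7 + 107/1651 = 11664/1651
1 + 1/(11664/1651) = 1 + 1651/11664 = 13315/11664
1 + 1/(13315/11664) = 1 + 11664/13315 = 24979/13315
-4 + 1/(24979/13315) = -4 + 13315/24979 = -86601/24979

-86601/24979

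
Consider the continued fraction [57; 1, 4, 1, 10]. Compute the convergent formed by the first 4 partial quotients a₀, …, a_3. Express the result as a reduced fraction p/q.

a_0 = 57: 57/1
a_1 = 1: 58/1
a_2 = 4: 289/5
a_3 = 1: 347/6

347/6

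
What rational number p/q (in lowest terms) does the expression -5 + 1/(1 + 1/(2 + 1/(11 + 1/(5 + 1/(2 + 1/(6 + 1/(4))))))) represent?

-44067/10192

Compute successive convergents:
a_0 = -5: -5/1
a_1 = 1: -4/1
a_2 = 2: -13/3
a_3 = 11: -147/34
a_4 = 5: -748/173
a_5 = 2: -1643/380
a_6 = 6: -10606/2453
a_7 = 4: -44067/10192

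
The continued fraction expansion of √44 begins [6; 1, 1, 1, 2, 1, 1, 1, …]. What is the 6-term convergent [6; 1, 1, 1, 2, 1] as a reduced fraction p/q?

Build up convergents one term at a time:
a_0 = 6: 6/1
a_1 = 1: 7/1
a_2 = 1: 13/2
a_3 = 1: 20/3
a_4 = 2: 53/8
a_5 = 1: 73/11

73/11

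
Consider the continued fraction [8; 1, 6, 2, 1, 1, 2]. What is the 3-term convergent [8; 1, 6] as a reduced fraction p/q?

62/7

Start with 6.
1 + 1/(6/1) = 1 + 1/6 = 7/6
8 + 1/(7/6) = 8 + 6/7 = 62/7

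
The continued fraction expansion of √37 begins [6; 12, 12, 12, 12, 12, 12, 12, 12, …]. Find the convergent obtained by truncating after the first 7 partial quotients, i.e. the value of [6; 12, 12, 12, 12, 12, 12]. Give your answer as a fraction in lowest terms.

18798954/3090529

Collapse the nested fraction from the inside out:
Start with 12.
12 + 1/(12/1) = 12 + 1/12 = 145/12
12 + 1/(145/12) = 12 + 12/145 = 1752/145
12 + 1/(1752/145) = 12 + 145/1752 = 21169/1752
12 + 1/(21169/1752) = 12 + 1752/21169 = 255780/21169
12 + 1/(255780/21169) = 12 + 21169/255780 = 3090529/255780
6 + 1/(3090529/255780) = 6 + 255780/3090529 = 18798954/3090529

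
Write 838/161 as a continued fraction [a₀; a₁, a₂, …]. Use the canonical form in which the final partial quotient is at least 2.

Run the Euclidean algorithm, recording each quotient:
838 = 5·161 + 33, so a_0 = 5
161 = 4·33 + 29, so a_1 = 4
33 = 1·29 + 4, so a_2 = 1
29 = 7·4 + 1, so a_3 = 7
4 = 4·1 + 0, so a_4 = 4

[5; 4, 1, 7, 4]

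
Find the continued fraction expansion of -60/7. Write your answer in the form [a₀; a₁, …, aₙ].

⌊-60/7⌋ = -9, remainder 3
⌊7/3⌋ = 2, remainder 1
⌊3/1⌋ = 3, remainder 0

[-9; 2, 3]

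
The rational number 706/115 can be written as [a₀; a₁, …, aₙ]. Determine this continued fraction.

[6; 7, 5, 3]

Apply division with remainder until the remainder is 0:
706 ÷ 115 → quotient 6, remainder 16
115 ÷ 16 → quotient 7, remainder 3
16 ÷ 3 → quotient 5, remainder 1
3 ÷ 1 → quotient 3, remainder 0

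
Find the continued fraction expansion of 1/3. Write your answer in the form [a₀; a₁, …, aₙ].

[0; 3]

1 ÷ 3 → quotient 0, remainder 1
3 ÷ 1 → quotient 3, remainder 0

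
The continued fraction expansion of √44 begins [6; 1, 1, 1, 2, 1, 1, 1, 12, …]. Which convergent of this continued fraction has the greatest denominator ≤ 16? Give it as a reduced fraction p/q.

List convergents until the denominator exceeds the bound:
a_0 = 6: 6/1  (≤ bound)
a_1 = 1: 7/1  (≤ bound)
a_2 = 1: 13/2  (≤ bound)
a_3 = 1: 20/3  (≤ bound)
a_4 = 2: 53/8  (≤ bound)
a_5 = 1: 73/11  (≤ bound)
a_6 = 1: 126/19  (> 16, stop)

73/11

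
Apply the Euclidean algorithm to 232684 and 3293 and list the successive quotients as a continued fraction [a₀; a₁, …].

[70; 1, 1, 1, 16, 2, 15, 2]

232684 = 70·3293 + 2174, so a_0 = 70
3293 = 1·2174 + 1119, so a_1 = 1
2174 = 1·1119 + 1055, so a_2 = 1
1119 = 1·1055 + 64, so a_3 = 1
1055 = 16·64 + 31, so a_4 = 16
64 = 2·31 + 2, so a_5 = 2
31 = 15·2 + 1, so a_6 = 15
2 = 2·1 + 0, so a_7 = 2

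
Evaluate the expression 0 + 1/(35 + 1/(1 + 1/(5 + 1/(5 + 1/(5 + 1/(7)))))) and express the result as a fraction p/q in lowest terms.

1158/41501

Start with 7.
5 + 1/(7/1) = 5 + 1/7 = 36/7
5 + 1/(36/7) = 5 + 7/36 = 187/36
5 + 1/(187/36) = 5 + 36/187 = 971/187
1 + 1/(971/187) = 1 + 187/971 = 1158/971
35 + 1/(1158/971) = 35 + 971/1158 = 41501/1158
0 + 1/(41501/1158) = 0 + 1158/41501 = 1158/41501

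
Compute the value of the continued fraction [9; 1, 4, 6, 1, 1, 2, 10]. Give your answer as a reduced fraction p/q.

Build up convergents one term at a time:
a_0 = 9: 9/1
a_1 = 1: 10/1
a_2 = 4: 49/5
a_3 = 6: 304/31
a_4 = 1: 353/36
a_5 = 1: 657/67
a_6 = 2: 1667/170
a_7 = 10: 17327/1767

17327/1767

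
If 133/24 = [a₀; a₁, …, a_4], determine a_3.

Repeatedly divide and take the remainder:
⌊133/24⌋ = 5, remainder 13
⌊24/13⌋ = 1, remainder 11
⌊13/11⌋ = 1, remainder 2
⌊11/2⌋ = 5, remainder 1

5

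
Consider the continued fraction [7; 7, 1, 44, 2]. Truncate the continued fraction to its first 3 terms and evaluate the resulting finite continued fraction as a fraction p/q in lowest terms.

57/8

Start with 1.
7 + 1/(1/1) = 7 + 1/1 = 8/1
7 + 1/(8/1) = 7 + 1/8 = 57/8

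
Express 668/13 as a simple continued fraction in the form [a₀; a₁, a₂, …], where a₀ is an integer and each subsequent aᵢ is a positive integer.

668 ÷ 13 → quotient 51, remainder 5
13 ÷ 5 → quotient 2, remainder 3
5 ÷ 3 → quotient 1, remainder 2
3 ÷ 2 → quotient 1, remainder 1
2 ÷ 1 → quotient 2, remainder 0

[51; 2, 1, 1, 2]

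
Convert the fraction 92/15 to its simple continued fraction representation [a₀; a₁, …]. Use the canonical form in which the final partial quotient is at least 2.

⌊92/15⌋ = 6, remainder 2
⌊15/2⌋ = 7, remainder 1
⌊2/1⌋ = 2, remainder 0

[6; 7, 2]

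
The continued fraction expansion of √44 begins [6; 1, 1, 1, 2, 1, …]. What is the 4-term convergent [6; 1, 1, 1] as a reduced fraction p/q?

20/3

Work from the innermost term outward:
Start with 1.
1 + 1/(1/1) = 1 + 1/1 = 2/1
1 + 1/(2/1) = 1 + 1/2 = 3/2
6 + 1/(3/2) = 6 + 2/3 = 20/3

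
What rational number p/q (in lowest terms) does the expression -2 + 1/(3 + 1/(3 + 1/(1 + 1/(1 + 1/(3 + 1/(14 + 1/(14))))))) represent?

Compute successive convergents:
a_0 = -2: -2/1
a_1 = 3: -5/3
a_2 = 3: -17/10
a_3 = 1: -22/13
a_4 = 1: -39/23
a_5 = 3: -139/82
a_6 = 14: -1985/1171
a_7 = 14: -27929/16476

-27929/16476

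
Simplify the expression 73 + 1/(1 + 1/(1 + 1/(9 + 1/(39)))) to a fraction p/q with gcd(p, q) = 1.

54630/743

Starting at the tail and folding back:
Start with 39.
9 + 1/(39/1) = 9 + 1/39 = 352/39
1 + 1/(352/39) = 1 + 39/352 = 391/352
1 + 1/(391/352) = 1 + 352/391 = 743/391
73 + 1/(743/391) = 73 + 391/743 = 54630/743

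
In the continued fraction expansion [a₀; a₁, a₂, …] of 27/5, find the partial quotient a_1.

2

27 ÷ 5 → quotient 5, remainder 2
5 ÷ 2 → quotient 2, remainder 1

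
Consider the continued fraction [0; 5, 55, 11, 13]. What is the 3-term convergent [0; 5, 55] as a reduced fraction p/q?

Build up convergents one term at a time:
a_0 = 0: 0/1
a_1 = 5: 1/5
a_2 = 55: 55/276

55/276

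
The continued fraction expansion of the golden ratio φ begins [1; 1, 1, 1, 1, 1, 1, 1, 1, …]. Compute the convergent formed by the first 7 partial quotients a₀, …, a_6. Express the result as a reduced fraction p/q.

21/13

Use the convergent recurrence hₖ = aₖ·hₖ₋₁ + hₖ₋₂ (and likewise for the denominators kₖ):
a_0 = 1: 1/1
a_1 = 1: 2/1
a_2 = 1: 3/2
a_3 = 1: 5/3
a_4 = 1: 8/5
a_5 = 1: 13/8
a_6 = 1: 21/13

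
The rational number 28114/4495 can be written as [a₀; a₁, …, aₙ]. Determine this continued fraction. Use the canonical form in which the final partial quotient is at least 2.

⌊28114/4495⌋ = 6, remainder 1144
⌊4495/1144⌋ = 3, remainder 1063
⌊1144/1063⌋ = 1, remainder 81
⌊1063/81⌋ = 13, remainder 10
⌊81/10⌋ = 8, remainder 1
⌊10/1⌋ = 10, remainder 0

[6; 3, 1, 13, 8, 10]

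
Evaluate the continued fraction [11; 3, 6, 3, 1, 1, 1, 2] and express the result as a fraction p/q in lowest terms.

Starting at the tail and folding back:
Start with 2.
1 + 1/(2/1) = 1 + 1/2 = 3/2
1 + 1/(3/2) = 1 + 2/3 = 5/3
1 + 1/(5/3) = 1 + 3/5 = 8/5
3 + 1/(8/5) = 3 + 5/8 = 29/8
6 + 1/(29/8) = 6 + 8/29 = 182/29
3 + 1/(182/29) = 3 + 29/182 = 575/182
11 + 1/(575/182) = 11 + 182/575 = 6507/575

6507/575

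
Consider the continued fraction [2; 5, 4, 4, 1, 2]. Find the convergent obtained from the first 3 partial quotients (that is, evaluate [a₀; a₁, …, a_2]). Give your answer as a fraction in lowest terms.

46/21

Compute successive convergents:
a_0 = 2: 2/1
a_1 = 5: 11/5
a_2 = 4: 46/21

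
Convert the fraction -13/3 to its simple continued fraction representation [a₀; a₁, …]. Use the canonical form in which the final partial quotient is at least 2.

⌊-13/3⌋ = -5, remainder 2
⌊3/2⌋ = 1, remainder 1
⌊2/1⌋ = 2, remainder 0

[-5; 1, 2]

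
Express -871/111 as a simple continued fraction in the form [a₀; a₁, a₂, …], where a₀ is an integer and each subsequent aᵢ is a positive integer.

[-8; 6, 1, 1, 8]

⌊-871/111⌋ = -8, remainder 17
⌊111/17⌋ = 6, remainder 9
⌊17/9⌋ = 1, remainder 8
⌊9/8⌋ = 1, remainder 1
⌊8/1⌋ = 8, remainder 0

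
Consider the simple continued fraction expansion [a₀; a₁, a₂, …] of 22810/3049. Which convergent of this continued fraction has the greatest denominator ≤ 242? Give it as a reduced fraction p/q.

List convergents until the denominator exceeds the bound:
a_0 = 7: 7/1  (≤ bound)
a_1 = 2: 15/2  (≤ bound)
a_2 = 12: 187/25  (≤ bound)
a_3 = 1: 202/27  (≤ bound)
a_4 = 3: 793/106  (≤ bound)
a_5 = 9: 7339/981  (> 242, stop)

793/106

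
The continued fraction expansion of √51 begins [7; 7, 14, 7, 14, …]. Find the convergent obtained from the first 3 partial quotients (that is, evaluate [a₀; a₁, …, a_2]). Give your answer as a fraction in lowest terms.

a_0 = 7: 7/1
a_1 = 7: 50/7
a_2 = 14: 707/99

707/99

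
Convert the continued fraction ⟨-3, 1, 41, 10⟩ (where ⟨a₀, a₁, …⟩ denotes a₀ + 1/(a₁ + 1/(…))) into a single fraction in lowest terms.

-852/421

Start with 10.
41 + 1/(10/1) = 41 + 1/10 = 411/10
1 + 1/(411/10) = 1 + 10/411 = 421/411
-3 + 1/(421/411) = -3 + 411/421 = -852/421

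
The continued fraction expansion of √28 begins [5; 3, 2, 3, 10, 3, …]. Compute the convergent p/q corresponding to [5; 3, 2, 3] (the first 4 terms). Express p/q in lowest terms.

Starting at the tail and folding back:
Start with 3.
2 + 1/(3/1) = 2 + 1/3 = 7/3
3 + 1/(7/3) = 3 + 3/7 = 24/7
5 + 1/(24/7) = 5 + 7/24 = 127/24

127/24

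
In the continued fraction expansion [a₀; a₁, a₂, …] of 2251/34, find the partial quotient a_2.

1

⌊2251/34⌋ = 66, remainder 7
⌊34/7⌋ = 4, remainder 6
⌊7/6⌋ = 1, remainder 1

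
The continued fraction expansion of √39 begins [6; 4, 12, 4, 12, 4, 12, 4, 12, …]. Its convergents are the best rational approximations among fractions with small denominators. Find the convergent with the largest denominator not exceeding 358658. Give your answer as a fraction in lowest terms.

764394/122401

List convergents until the denominator exceeds the bound:
a_0 = 6: 6/1  (≤ bound)
a_1 = 4: 25/4  (≤ bound)
a_2 = 12: 306/49  (≤ bound)
a_3 = 4: 1249/200  (≤ bound)
a_4 = 12: 15294/2449  (≤ bound)
a_5 = 4: 62425/9996  (≤ bound)
a_6 = 12: 764394/122401  (≤ bound)
a_7 = 4: 3120001/499600  (> 358658, stop)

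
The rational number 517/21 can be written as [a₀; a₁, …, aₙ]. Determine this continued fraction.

[24; 1, 1, 1, 1, 1, 2]

Run the Euclidean algorithm, recording each quotient:
⌊517/21⌋ = 24, remainder 13
⌊21/13⌋ = 1, remainder 8
⌊13/8⌋ = 1, remainder 5
⌊8/5⌋ = 1, remainder 3
⌊5/3⌋ = 1, remainder 2
⌊3/2⌋ = 1, remainder 1
⌊2/1⌋ = 2, remainder 0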